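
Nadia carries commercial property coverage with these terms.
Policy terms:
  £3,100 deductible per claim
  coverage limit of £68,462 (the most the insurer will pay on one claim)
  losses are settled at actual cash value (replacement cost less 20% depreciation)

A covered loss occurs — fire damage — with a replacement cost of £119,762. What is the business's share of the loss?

Depreciate 20%: the covered value is £119,762 × 0.8 = £95,809.60.
After the deductible, £95,809.60 − £3,100 = £92,709.60 remains.
The £68,462 per-incident cap binds; insurer pays £68,462.
Out of pocket: £119,762 − £68,462 = £51,300.

£51,300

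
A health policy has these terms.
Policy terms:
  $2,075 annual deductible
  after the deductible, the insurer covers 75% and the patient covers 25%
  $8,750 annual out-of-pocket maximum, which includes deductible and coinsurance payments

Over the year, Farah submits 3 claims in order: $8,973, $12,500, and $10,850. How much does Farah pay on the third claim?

$1,825.50

Bill 1, $8,973: $2,075 finishes the deductible; $6,898 goes to coinsurance; coinsurance $6,898 × 25% = $1,724.50. Patient pays $3,799.50; OOP now $3,799.50.
Bill 2, $12,500: 25% coinsurance on $12,500 = $3,125. Patient pays $3,125; OOP now $6,924.50.
Bill 3, $10,850: deductible already satisfied, so patient's share is 25% × $10,850 = $2,712.50. Adding that to $6,924.50 gives $9,637, past the $8,750 cap; patient pays only $8,750 − $6,924.50 = $1,825.50.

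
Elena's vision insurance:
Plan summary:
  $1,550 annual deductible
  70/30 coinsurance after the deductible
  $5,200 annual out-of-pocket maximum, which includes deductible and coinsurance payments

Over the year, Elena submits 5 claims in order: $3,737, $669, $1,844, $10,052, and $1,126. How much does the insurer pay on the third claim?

$1,290.80

Claim 1 ($3,737): deductible takes $1,550, $2,187 remains; 30% of $2,187 = $656.10. Member pays $2,206.10; OOP now $2,206.10. Insurer: $3,737 − $2,206.10 = $1,530.90.
Claim 2 ($669): 30% coinsurance on $669 = $200.70. Member pays $200.70; OOP now $2,406.80. Insurer: $669 − $200.70 = $468.30.
Claim 3 ($1,844): 30% coinsurance on $1,844 = $553.20. Cost to member: $553.20. OOP to date $2,960. Plan pays $1,844 − $553.20 = $1,290.80.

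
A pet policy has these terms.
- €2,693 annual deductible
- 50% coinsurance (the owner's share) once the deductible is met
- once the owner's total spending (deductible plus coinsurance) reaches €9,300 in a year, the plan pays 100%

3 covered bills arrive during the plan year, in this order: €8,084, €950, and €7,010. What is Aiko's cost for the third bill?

Claim 1 (€8,084): deductible takes €2,693, €5,391 remains; 50% of €5,391 = €2,695.50. Owner pays €5,388.50; OOP now €5,388.50.
Claim 2 (€950): 50% coinsurance on €950 = €475. Cost to owner: €475. OOP to date €5,863.50.
Claim 3 (€7,010): deductible already satisfied, so owner's share is 50% × €7,010 = €3,505. That would push OOP to €9,368.50, over the €9,300 cap, so owner pays €9,300 − €5,863.50 = €3,436.50.

€3,436.50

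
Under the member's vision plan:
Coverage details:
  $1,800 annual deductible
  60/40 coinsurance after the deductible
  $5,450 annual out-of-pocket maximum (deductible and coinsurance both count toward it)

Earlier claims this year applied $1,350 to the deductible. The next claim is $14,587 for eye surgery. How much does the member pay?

$4,100

Deductible still to meet: $1,800 − $1,350 = $450.
After the $450 deductible portion, $14,587 − $450 = $14,137 is subject to coinsurance.
40% of $14,137 = $5,654.80 falls to the member.
That puts the member's cost at $450 + $5,654.80 = $6,104.80 before any cap.
That would bring total out-of-pocket to $7,454.80, past the $5,450 cap. The member is capped at $5,450 − $1,350 = $4,100 on this claim.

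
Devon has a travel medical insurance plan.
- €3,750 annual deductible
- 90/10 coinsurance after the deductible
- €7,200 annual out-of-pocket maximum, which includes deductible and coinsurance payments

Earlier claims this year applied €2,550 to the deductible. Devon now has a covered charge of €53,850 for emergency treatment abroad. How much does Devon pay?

€4,650

Remaining deductible: €3,750 − €2,550 = €1,200.
After the €1,200 deductible portion, €53,850 − €1,200 = €52,650 is subject to coinsurance.
Traveler's 10% share of €52,650 is €5,265.
Traveler responsibility before any cap: €1,200 + €5,265 = €6,465.
Year-to-date out-of-pocket would reach €2,550 + €6,465 = €9,015, above the €7,200 maximum, so the traveler pays only €7,200 − €2,550 = €4,650.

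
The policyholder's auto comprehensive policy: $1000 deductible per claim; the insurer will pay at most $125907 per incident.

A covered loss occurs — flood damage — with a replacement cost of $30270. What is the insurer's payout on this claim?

Subtract the deductible: $30270 − $1000 = $29270.
$29270 is within the $125907 limit, so the insurer pays $29270.

$29270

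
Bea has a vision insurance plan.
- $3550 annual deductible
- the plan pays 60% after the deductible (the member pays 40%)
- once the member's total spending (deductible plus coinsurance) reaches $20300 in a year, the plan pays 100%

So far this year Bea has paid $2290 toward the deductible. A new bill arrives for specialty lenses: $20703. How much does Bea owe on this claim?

$9037.20

Deductible still to meet: $3550 − $2290 = $1260.
The remaining $19443 (= $20703 − $1260) moves to coinsurance.
40% of $19443 = $7777.20 falls to the member.
That puts the member's cost at $1260 + $7777.20 = $9037.20 before any cap.
Cumulative spending $2290 + $9037.20 = $11327.20 stays under the $20300 maximum.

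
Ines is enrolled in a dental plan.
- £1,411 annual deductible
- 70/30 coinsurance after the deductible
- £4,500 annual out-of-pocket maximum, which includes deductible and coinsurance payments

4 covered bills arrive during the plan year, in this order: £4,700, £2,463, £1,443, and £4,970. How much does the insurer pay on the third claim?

£1,010.10

#1 (£4,700): £1,411 to deductible, leaving £3,289; coinsurance £3,289 × 30% = £986.70. Patient pays £2,397.70; OOP now £2,397.70. Insurer: £4,700 − £2,397.70 = £2,302.30.
#2 (£2,463): deductible met; 30% of £2,463 = £738.90. Patient owes £738.90 (running OOP £3,136.60). Insurer: £2,463 − £738.90 = £1,724.10.
#3 (£1,443): deductible met; 30% of £1,443 = £432.90. Patient owes £432.90 (running OOP £3,569.50). Plan pays £1,443 − £432.90 = £1,010.10.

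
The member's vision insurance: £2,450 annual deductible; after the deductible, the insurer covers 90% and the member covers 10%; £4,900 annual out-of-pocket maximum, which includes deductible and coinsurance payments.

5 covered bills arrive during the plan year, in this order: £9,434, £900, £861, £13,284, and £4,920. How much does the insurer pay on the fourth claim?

£11,955.60

Claim 1 — £9,434: deductible takes £2,450, £6,984 remains; coinsurance £6,984 × 10% = £698.40. Cost to member: £3,148.40. OOP to date £3,148.40. Plan pays £9,434 − £3,148.40 = £6,285.60.
Claim 2 — £900: deductible already satisfied, so member's share is 10% × £900 = £90. Member pays £90; OOP now £3,238.40. Insurer: £900 − £90 = £810.
Claim 3 — £861: deductible already satisfied, so member's share is 10% × £861 = £86.10. Cost to member: £86.10. OOP to date £3,324.50. Plan pays £861 − £86.10 = £774.90.
Claim 4 — £13,284: 10% coinsurance on £13,284 = £1,328.40. Cost to member: £1,328.40. OOP to date £4,652.90. Plan pays £13,284 − £1,328.40 = £11,955.60.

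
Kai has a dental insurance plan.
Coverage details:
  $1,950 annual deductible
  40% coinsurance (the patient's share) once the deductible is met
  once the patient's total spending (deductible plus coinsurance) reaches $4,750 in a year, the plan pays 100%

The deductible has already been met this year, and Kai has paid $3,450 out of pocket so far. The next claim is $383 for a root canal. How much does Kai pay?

With the deductible met, the entire $383 is subject to coinsurance.
40% of $383 = $153.20 falls to the patient.
Cumulative spending $3,450 + $153.20 = $3,603.20 stays under the $4,750 maximum.

$153.20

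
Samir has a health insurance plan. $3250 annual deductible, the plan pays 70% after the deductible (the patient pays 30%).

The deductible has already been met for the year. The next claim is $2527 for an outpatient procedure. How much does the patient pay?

$758.10

The deductible is already satisfied, so the full bill goes to coinsurance.
Patient's 30% share of $2527 is $758.10.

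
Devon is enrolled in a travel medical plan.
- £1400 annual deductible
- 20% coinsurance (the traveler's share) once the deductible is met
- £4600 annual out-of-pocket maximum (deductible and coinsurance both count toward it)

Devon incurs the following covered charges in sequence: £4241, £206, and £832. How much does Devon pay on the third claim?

£166.40

Claim 1 — £4241: deductible takes £1400, £2841 remains; traveler's 20% is £568.20. Traveler pays £1968.20; OOP now £1968.20.
Claim 2 — £206: deductible met; 20% of £206 = £41.20. Traveler pays £41.20; OOP now £2009.40.
Claim 3 — £832: deductible already satisfied, so traveler's share is 20% × £832 = £166.40. Cost to traveler: £166.40. OOP to date £2175.80.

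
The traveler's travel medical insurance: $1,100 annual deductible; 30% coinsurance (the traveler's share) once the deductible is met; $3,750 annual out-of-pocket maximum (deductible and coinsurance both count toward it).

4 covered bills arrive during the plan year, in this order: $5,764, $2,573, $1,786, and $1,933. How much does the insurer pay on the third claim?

Claim 1 — $5,764: deductible takes $1,100, $4,664 remains; 30% of $4,664 = $1,399.20. Cost to traveler: $2,499.20. OOP to date $2,499.20. Plan pays $5,764 − $2,499.20 = $3,264.80.
Claim 2 — $2,573: 30% coinsurance on $2,573 = $771.90. Cost to traveler: $771.90. OOP to date $3,271.10. Insurer: $2,573 − $771.90 = $1,801.10.
Claim 3 — $1,786: deductible met; 30% of $1,786 = $535.80. That would push OOP to $3,806.90, over the $3,750 cap, so traveler pays $3,750 − $3,271.10 = $478.90. Plan pays $1,786 − $478.90 = $1,307.10.

$1,307.10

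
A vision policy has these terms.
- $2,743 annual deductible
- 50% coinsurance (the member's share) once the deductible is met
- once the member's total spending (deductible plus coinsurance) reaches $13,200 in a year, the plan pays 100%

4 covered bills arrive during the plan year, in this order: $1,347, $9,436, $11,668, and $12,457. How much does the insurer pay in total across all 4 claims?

Claim 1 ($1,347): entire amount goes to the deductible. Member pays $1,347; OOP now $1,347. Plan pays $1,347 − $1,347 = $0.
Claim 2 ($9,436): deductible takes $1,396, $8,040 remains; coinsurance $8,040 × 50% = $4,020. Cost to member: $5,416. OOP to date $6,763. Plan pays $9,436 − $5,416 = $4,020.
Claim 3 ($11,668): 50% coinsurance on $11,668 = $5,834. Member pays $5,834; OOP now $12,597. Insurer: $11,668 − $5,834 = $5,834.
Claim 4 ($12,457): deductible met; 50% of $12,457 = $6,228.50. That would push OOP to $18,825.50, over the $13,200 cap, so member pays $13,200 − $12,597 = $603. Insurer: $12,457 − $603 = $11,854.
Insurer total = bills − member's total = $34,908 − $13,200 = $21,708.

$21,708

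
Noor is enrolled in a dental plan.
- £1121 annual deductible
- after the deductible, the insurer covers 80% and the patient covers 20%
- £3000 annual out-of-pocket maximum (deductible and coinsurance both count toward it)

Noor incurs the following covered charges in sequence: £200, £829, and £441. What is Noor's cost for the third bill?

#1 (£200): entire amount goes to the deductible. Patient owes £200 (running OOP £200).
#2 (£829): entire amount goes to the deductible. Patient pays £829; OOP now £1029.
#3 (£441): £92 to deductible, leaving £349; coinsurance £349 × 20% = £69.80. Patient owes £161.80 (running OOP £1190.80).

£161.80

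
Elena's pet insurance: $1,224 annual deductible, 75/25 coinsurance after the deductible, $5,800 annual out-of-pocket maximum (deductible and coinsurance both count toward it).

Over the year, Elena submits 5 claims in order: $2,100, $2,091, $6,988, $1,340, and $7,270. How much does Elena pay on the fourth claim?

$335

#1 ($2,100): deductible takes $1,224, $876 remains; owner's 25% is $219. Owner pays $1,443; OOP now $1,443.
#2 ($2,091): deductible met; 25% of $2,091 = $522.75. Cost to owner: $522.75. OOP to date $1,965.75.
#3 ($6,988): deductible already satisfied, so owner's share is 25% × $6,988 = $1,747. Owner pays $1,747; OOP now $3,712.75.
#4 ($1,340): deductible already satisfied, so owner's share is 25% × $1,340 = $335. Owner pays $335; OOP now $4,047.75.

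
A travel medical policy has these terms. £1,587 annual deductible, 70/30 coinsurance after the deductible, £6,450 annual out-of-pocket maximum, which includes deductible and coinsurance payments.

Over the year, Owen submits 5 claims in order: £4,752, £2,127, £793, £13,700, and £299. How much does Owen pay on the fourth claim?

Bill 1, £4,752: deductible takes £1,587, £3,165 remains; traveler's 30% is £949.50. Traveler owes £2,536.50 (running OOP £2,536.50).
Bill 2, £2,127: deductible met; 30% of £2,127 = £638.10. Traveler pays £638.10; OOP now £3,174.60.
Bill 3, £793: 30% coinsurance on £793 = £237.90. Traveler pays £237.90; OOP now £3,412.50.
Bill 4, £13,700: 30% coinsurance on £13,700 = £4,110. Adding that to £3,412.50 gives £7,522.50, past the £6,450 cap; traveler pays only £6,450 − £3,412.50 = £3,037.50.

£3,037.50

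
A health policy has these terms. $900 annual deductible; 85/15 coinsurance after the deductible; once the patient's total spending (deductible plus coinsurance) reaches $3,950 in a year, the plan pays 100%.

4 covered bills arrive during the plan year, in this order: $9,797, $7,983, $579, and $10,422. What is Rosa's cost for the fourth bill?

#1 ($9,797): deductible takes $900, $8,897 remains; coinsurance $8,897 × 15% = $1,334.55. Patient owes $2,234.55 (running OOP $2,234.55).
#2 ($7,983): 15% coinsurance on $7,983 = $1,197.45. Cost to patient: $1,197.45. OOP to date $3,432.
#3 ($579): deductible already satisfied, so patient's share is 15% × $579 = $86.85. Patient pays $86.85; OOP now $3,518.85.
#4 ($10,422): deductible met; 15% of $10,422 = $1,563.30. That would push OOP to $5,082.15, over the $3,950 cap, so patient pays $3,950 − $3,518.85 = $431.15.

$431.15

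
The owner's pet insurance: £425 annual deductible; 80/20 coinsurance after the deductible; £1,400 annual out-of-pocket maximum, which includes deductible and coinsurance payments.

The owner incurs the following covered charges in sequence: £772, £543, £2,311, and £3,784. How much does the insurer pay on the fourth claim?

Bill 1, £772: £425 finishes the deductible; £347 goes to coinsurance; owner's 20% is £69.40. Cost to owner: £494.40. OOP to date £494.40. Insurer: £772 − £494.40 = £277.60.
Bill 2, £543: 20% coinsurance on £543 = £108.60. Cost to owner: £108.60. OOP to date £603. Plan pays £543 − £108.60 = £434.40.
Bill 3, £2,311: deductible already satisfied, so owner's share is 20% × £2,311 = £462.20. Owner owes £462.20 (running OOP £1,065.20). Insurer: £2,311 − £462.20 = £1,848.80.
Bill 4, £3,784: deductible met; 20% of £3,784 = £756.80. OOP would hit £1,822 > £1,400, so the cap limits the owner to £1,400 − £1,065.20 = £334.80. Insurer: £3,784 − £334.80 = £3,449.20.

£3,449.20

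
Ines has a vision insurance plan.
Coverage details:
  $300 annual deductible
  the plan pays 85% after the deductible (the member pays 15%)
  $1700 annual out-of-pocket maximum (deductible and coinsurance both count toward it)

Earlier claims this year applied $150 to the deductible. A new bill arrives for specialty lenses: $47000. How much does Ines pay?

Deductible still to meet: $300 − $150 = $150.
After the $150 deductible portion, $47000 − $150 = $46850 is subject to coinsurance.
Coinsurance: $46850 × 15% = $7027.50.
That puts the member's cost at $150 + $7027.50 = $7177.50 before any cap.
Year-to-date out-of-pocket would reach $150 + $7177.50 = $7327.50, above the $1700 maximum, so the member pays only $1700 − $150 = $1550.

$1550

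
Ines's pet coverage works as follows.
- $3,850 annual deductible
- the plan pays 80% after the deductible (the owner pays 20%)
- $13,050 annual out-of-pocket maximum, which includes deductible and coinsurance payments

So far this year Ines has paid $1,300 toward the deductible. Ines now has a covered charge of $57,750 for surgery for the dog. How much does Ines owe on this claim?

$11,750

$1,300 of the $3,850 deductible is already met, leaving $2,550.
The remaining $55,200 (= $57,750 − $2,550) moves to coinsurance.
Coinsurance: $55,200 × 20% = $11,040.
So the owner owes $2,550 + $11,040 = $13,590 before any cap.
Adding $13,590 to the $1,300 already spent would give $14,890, which exceeds the $13,050 cap; the owner pays just $13,050 − $1,300 = $11,750.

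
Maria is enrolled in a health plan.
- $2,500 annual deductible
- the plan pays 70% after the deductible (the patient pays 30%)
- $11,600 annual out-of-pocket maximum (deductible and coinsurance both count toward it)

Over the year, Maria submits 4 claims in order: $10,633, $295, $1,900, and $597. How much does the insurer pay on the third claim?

$1,330

Claim 1 — $10,633: $2,500 to deductible, leaving $8,133; coinsurance $8,133 × 30% = $2,439.90. Patient pays $4,939.90; OOP now $4,939.90. Plan pays $10,633 − $4,939.90 = $5,693.10.
Claim 2 — $295: 30% coinsurance on $295 = $88.50. Patient pays $88.50; OOP now $5,028.40. Insurer: $295 − $88.50 = $206.50.
Claim 3 — $1,900: deductible met; 30% of $1,900 = $570. Patient owes $570 (running OOP $5,598.40). Insurer: $1,900 − $570 = $1,330.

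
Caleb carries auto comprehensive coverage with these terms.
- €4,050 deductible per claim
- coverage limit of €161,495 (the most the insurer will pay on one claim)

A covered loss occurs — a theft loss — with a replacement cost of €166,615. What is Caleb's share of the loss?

After the deductible, €166,615 − €4,050 = €162,565 remains.
Since €162,565 > €161,495, the payout is capped at €161,495.
The policyholder bears the rest of the original loss: €166,615 − €161,495 = €5,120.

€5,120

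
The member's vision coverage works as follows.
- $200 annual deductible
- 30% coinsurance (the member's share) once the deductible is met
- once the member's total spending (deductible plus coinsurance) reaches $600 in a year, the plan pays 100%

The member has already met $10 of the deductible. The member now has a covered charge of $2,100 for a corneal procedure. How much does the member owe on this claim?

$590

Deductible still to meet: $200 − $10 = $190.
The remaining $1,910 (= $2,100 − $190) moves to coinsurance.
Member's 30% share of $1,910 is $573.
Member responsibility before any cap: $190 + $573 = $763.
That would bring total out-of-pocket to $773, past the $600 cap. The member is capped at $600 − $10 = $590 on this claim.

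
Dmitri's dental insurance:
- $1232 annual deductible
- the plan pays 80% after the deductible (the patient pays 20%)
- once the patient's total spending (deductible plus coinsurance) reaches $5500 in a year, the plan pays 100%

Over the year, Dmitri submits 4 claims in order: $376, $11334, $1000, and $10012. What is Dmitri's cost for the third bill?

$200

#1 ($376): fully absorbed by the deductible. Cost to patient: $376. OOP to date $376.
#2 ($11334): deductible takes $856, $10478 remains; patient's 20% is $2095.60. Cost to patient: $2951.60. OOP to date $3327.60.
#3 ($1000): deductible met; 20% of $1000 = $200. Patient owes $200 (running OOP $3527.60).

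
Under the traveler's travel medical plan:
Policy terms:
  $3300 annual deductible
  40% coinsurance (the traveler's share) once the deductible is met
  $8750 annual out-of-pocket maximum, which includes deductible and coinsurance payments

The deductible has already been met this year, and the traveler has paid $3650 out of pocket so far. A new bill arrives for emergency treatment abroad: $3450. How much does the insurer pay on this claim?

The deductible is already satisfied, so the full bill goes to coinsurance.
40% of $3450 = $1380 falls to the traveler.
Cumulative spending $3650 + $1380 = $5030 stays under the $8750 maximum.
Insurer pays the balance: $3450 − $1380 = $2070.

$2070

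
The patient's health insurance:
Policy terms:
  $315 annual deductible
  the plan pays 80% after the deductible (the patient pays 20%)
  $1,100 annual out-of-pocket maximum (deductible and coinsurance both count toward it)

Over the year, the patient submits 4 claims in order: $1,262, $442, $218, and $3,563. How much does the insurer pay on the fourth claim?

Claim 1 ($1,262): $315 to deductible, leaving $947; coinsurance $947 × 20% = $189.40. Patient owes $504.40 (running OOP $504.40). Plan pays $1,262 − $504.40 = $757.60.
Claim 2 ($442): deductible met; 20% of $442 = $88.40. Patient pays $88.40; OOP now $592.80. Plan pays $442 − $88.40 = $353.60.
Claim 3 ($218): deductible met; 20% of $218 = $43.60. Cost to patient: $43.60. OOP to date $636.40. Insurer: $218 − $43.60 = $174.40.
Claim 4 ($3,563): 20% coinsurance on $3,563 = $712.60. Adding that to $636.40 gives $1,349, past the $1,100 cap; patient pays only $1,100 − $636.40 = $463.60. Insurer: $3,563 − $463.60 = $3,099.40.

$3,099.40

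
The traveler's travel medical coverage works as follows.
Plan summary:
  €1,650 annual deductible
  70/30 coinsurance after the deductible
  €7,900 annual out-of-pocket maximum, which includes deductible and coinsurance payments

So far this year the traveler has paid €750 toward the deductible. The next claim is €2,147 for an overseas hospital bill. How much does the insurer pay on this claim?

€872.90

Remaining deductible: €1,650 − €750 = €900.
The remaining €1,247 (= €2,147 − €900) moves to coinsurance.
Traveler's 30% share of €1,247 is €374.10.
So the traveler owes €900 + €374.10 = €1,274.10 before any cap.
Cumulative spending €750 + €1,274.10 = €2,024.10 stays under the €7,900 maximum.
Insurer pays the balance: €2,147 − €1,274.10 = €872.90.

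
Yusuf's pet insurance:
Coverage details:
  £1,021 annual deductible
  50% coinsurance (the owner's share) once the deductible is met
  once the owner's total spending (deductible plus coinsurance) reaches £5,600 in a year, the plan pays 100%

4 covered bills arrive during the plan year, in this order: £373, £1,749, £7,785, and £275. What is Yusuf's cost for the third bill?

#1 (£373): fully absorbed by the deductible. Owner owes £373 (running OOP £373).
#2 (£1,749): £648 finishes the deductible; £1,101 goes to coinsurance; owner's 50% is £550.50. Cost to owner: £1,198.50. OOP to date £1,571.50.
#3 (£7,785): 50% coinsurance on £7,785 = £3,892.50. Owner owes £3,892.50 (running OOP £5,464).

£3,892.50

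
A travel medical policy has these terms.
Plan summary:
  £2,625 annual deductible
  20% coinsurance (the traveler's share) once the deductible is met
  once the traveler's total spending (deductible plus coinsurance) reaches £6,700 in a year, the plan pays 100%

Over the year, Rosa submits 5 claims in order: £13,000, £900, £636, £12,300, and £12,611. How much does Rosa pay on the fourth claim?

£1,692.80

Claim 1 — £13,000: deductible takes £2,625, £10,375 remains; coinsurance £10,375 × 20% = £2,075. Traveler owes £4,700 (running OOP £4,700).
Claim 2 — £900: deductible already satisfied, so traveler's share is 20% × £900 = £180. Cost to traveler: £180. OOP to date £4,880.
Claim 3 — £636: deductible met; 20% of £636 = £127.20. Traveler pays £127.20; OOP now £5,007.20.
Claim 4 — £12,300: deductible met; 20% of £12,300 = £2,460. Adding that to £5,007.20 gives £7,467.20, past the £6,700 cap; traveler pays only £6,700 − £5,007.20 = £1,692.80.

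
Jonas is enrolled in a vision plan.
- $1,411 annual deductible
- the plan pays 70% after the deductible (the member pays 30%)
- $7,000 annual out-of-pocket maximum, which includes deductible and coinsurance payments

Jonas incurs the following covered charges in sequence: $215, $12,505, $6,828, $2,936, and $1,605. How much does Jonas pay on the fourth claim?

$147.90

Bill 1, $215: fully absorbed by the deductible. Member owes $215 (running OOP $215).
Bill 2, $12,505: $1,196 finishes the deductible; $11,309 goes to coinsurance; 30% of $11,309 = $3,392.70. Cost to member: $4,588.70. OOP to date $4,803.70.
Bill 3, $6,828: deductible already satisfied, so member's share is 30% × $6,828 = $2,048.40. Member owes $2,048.40 (running OOP $6,852.10).
Bill 4, $2,936: deductible met; 30% of $2,936 = $880.80. That would push OOP to $7,732.90, over the $7,000 cap, so member pays $7,000 − $6,852.10 = $147.90.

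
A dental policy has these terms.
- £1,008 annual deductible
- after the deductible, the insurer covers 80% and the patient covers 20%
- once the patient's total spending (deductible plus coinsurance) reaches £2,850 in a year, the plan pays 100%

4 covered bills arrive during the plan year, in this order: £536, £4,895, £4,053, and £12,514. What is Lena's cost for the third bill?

Bill 1, £536: entire amount goes to the deductible. Cost to patient: £536. OOP to date £536.
Bill 2, £4,895: £472 finishes the deductible; £4,423 goes to coinsurance; patient's 20% is £884.60. Patient pays £1,356.60; OOP now £1,892.60.
Bill 3, £4,053: deductible met; 20% of £4,053 = £810.60. Patient owes £810.60 (running OOP £2,703.20).

£810.60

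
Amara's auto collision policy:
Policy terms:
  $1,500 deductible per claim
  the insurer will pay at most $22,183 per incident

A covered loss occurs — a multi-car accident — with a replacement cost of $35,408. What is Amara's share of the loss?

Less the $1,500 deductible: $35,408 − $1,500 = $33,908.
The $22,183 per-incident cap binds; insurer pays $22,183.
Out of pocket: $35,408 − $22,183 = $13,225.

$13,225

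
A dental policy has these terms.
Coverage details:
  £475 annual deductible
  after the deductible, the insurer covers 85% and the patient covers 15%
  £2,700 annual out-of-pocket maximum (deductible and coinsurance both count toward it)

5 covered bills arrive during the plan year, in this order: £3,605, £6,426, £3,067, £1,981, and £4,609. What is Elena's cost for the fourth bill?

£297.15

Claim 1 — £3,605: £475 to deductible, leaving £3,130; patient's 15% is £469.50. Patient pays £944.50; OOP now £944.50.
Claim 2 — £6,426: 15% coinsurance on £6,426 = £963.90. Cost to patient: £963.90. OOP to date £1,908.40.
Claim 3 — £3,067: 15% coinsurance on £3,067 = £460.05. Patient pays £460.05; OOP now £2,368.45.
Claim 4 — £1,981: 15% coinsurance on £1,981 = £297.15. Cost to patient: £297.15. OOP to date £2,665.60.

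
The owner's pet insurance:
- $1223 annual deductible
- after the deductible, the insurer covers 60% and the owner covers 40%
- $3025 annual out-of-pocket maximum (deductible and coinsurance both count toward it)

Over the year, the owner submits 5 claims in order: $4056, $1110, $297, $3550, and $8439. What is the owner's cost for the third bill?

Bill 1, $4056: deductible takes $1223, $2833 remains; owner's 40% is $1133.20. Cost to owner: $2356.20. OOP to date $2356.20.
Bill 2, $1110: deductible met; 40% of $1110 = $444. Cost to owner: $444. OOP to date $2800.20.
Bill 3, $297: deductible already satisfied, so owner's share is 40% × $297 = $118.80. Cost to owner: $118.80. OOP to date $2919.

$118.80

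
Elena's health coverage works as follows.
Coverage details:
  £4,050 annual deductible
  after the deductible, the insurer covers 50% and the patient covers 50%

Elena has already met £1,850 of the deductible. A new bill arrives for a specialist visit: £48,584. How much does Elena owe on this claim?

£25,392

Remaining deductible: £4,050 − £1,850 = £2,200.
That leaves £48,584 − £2,200 = £46,384 for coinsurance.
Coinsurance: £46,384 × 50% = £23,192.
Patient responsibility: £2,200 + £23,192 = £25,392.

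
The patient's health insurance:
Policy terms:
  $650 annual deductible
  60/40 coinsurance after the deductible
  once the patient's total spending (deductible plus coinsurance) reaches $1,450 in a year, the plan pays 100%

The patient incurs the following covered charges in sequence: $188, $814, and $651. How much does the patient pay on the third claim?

Claim 1 ($188): entire amount goes to the deductible. Patient owes $188 (running OOP $188).
Claim 2 ($814): $462 finishes the deductible; $352 goes to coinsurance; 40% of $352 = $140.80. Cost to patient: $602.80. OOP to date $790.80.
Claim 3 ($651): 40% coinsurance on $651 = $260.40. Cost to patient: $260.40. OOP to date $1,051.20.

$260.40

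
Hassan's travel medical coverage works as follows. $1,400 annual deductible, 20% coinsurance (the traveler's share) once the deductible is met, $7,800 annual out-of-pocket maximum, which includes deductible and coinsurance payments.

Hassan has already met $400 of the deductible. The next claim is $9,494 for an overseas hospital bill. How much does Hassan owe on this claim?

$400 of the $1,400 deductible is already met, leaving $1,000.
After the $1,000 deductible portion, $9,494 − $1,000 = $8,494 is subject to coinsurance.
Coinsurance: $8,494 × 20% = $1,698.80.
That puts the traveler's cost at $1,000 + $1,698.80 = $2,698.80 before any cap.
Year-to-date out-of-pocket becomes $400 + $2,698.80 = $3,098.80, still under the $7,800 maximum, so no cap applies.

$2,698.80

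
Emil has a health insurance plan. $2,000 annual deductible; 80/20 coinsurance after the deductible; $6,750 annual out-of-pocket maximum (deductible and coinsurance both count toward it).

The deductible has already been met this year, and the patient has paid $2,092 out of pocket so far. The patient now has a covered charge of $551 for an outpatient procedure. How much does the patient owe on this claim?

$110.20

The deductible is already satisfied, so the full bill goes to coinsurance.
Patient's 20% share of $551 is $110.20.
Total out-of-pocket so far would be $2,092 + $110.20 = $2,202.20, below the $6,750 cap — no reduction.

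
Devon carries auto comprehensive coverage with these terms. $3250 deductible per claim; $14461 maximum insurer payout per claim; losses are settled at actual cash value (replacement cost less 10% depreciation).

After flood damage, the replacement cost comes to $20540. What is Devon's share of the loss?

Actual cash value after 10% depreciation: $20540 × 90% = $18486.
Subtract the deductible: $18486 − $3250 = $15236.
Since $15236 > $14461, the payout is capped at $14461.
The policyholder bears the rest of the original loss: $20540 − $14461 = $6079.

$6079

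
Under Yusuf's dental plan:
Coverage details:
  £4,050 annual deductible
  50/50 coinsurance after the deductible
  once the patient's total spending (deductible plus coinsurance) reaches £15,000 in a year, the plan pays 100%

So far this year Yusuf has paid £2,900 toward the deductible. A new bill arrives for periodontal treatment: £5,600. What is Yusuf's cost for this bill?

£3,375

£2,900 of the £4,050 deductible is already met, leaving £1,150.
After the £1,150 deductible portion, £5,600 − £1,150 = £4,450 is subject to coinsurance.
Coinsurance: £4,450 × 50% = £2,225.
So the patient owes £1,150 + £2,225 = £3,375 before any cap.
Cumulative spending £2,900 + £3,375 = £6,275 stays under the £15,000 maximum.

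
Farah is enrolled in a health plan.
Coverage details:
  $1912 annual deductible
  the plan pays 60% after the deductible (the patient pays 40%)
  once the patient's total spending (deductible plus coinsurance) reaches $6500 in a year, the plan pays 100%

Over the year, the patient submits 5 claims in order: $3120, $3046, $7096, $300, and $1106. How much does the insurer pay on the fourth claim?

$252

Bill 1, $3120: deductible takes $1912, $1208 remains; 40% of $1208 = $483.20. Patient pays $2395.20; OOP now $2395.20. Plan pays $3120 − $2395.20 = $724.80.
Bill 2, $3046: deductible met; 40% of $3046 = $1218.40. Patient owes $1218.40 (running OOP $3613.60). Plan pays $3046 − $1218.40 = $1827.60.
Bill 3, $7096: 40% coinsurance on $7096 = $2838.40. Patient owes $2838.40 (running OOP $6452). Insurer: $7096 − $2838.40 = $4257.60.
Bill 4, $300: deductible already satisfied, so patient's share is 40% × $300 = $120. OOP would hit $6572 > $6500, so the cap limits the patient to $6500 − $6452 = $48. Plan pays $300 − $48 = $252.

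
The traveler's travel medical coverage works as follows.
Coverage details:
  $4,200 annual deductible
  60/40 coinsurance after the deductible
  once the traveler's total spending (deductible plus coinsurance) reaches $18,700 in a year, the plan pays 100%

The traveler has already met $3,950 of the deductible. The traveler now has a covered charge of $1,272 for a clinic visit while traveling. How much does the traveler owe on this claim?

$658.80

$3,950 of the $4,200 deductible is already met, leaving $250.
After the $250 deductible portion, $1,272 − $250 = $1,022 is subject to coinsurance.
Traveler's 40% share of $1,022 is $408.80.
Traveler responsibility before any cap: $250 + $408.80 = $658.80.
Year-to-date out-of-pocket becomes $3,950 + $658.80 = $4,608.80, still under the $18,700 maximum, so no cap applies.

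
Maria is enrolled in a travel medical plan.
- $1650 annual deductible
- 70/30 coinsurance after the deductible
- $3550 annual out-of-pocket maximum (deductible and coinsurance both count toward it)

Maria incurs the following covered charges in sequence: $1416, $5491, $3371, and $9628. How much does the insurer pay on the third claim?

Bill 1, $1416: entire amount goes to the deductible. Cost to traveler: $1416. OOP to date $1416. Insurer: $1416 − $1416 = $0.
Bill 2, $5491: $234 to deductible, leaving $5257; 30% of $5257 = $1577.10. Cost to traveler: $1811.10. OOP to date $3227.10. Insurer: $5491 − $1811.10 = $3679.90.
Bill 3, $3371: 30% coinsurance on $3371 = $1011.30. OOP would hit $4238.40 > $3550, so the cap limits the traveler to $3550 − $3227.10 = $322.90. Insurer: $3371 − $322.90 = $3048.10.

$3048.10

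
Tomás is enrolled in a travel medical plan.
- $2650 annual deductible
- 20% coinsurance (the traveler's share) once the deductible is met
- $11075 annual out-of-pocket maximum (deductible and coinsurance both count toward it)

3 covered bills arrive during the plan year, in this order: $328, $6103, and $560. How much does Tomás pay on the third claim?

$112

Bill 1, $328: all of it applies to the deductible. Traveler owes $328 (running OOP $328).
Bill 2, $6103: $2322 to deductible, leaving $3781; 20% of $3781 = $756.20. Traveler pays $3078.20; OOP now $3406.20.
Bill 3, $560: deductible already satisfied, so traveler's share is 20% × $560 = $112. Cost to traveler: $112. OOP to date $3518.20.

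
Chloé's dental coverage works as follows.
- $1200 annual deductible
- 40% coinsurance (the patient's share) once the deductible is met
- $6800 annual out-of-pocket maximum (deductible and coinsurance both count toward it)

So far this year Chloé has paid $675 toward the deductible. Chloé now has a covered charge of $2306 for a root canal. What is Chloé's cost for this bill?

$1237.40

Deductible still to meet: $1200 − $675 = $525.
That leaves $2306 − $525 = $1781 for coinsurance.
40% of $1781 = $712.40 falls to the patient.
So the patient owes $525 + $712.40 = $1237.40 before any cap.
Year-to-date out-of-pocket becomes $675 + $1237.40 = $1912.40, still under the $6800 maximum, so no cap applies.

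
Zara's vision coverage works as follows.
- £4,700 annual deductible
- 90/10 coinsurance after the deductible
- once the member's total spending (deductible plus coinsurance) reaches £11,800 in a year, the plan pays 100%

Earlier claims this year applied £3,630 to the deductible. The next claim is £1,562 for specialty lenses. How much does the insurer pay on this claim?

Remaining deductible: £4,700 − £3,630 = £1,070.
After the £1,070 deductible portion, £1,562 − £1,070 = £492 is subject to coinsurance.
Coinsurance: £492 × 10% = £49.20.
So the member owes £1,070 + £49.20 = £1,119.20 before any cap.
Cumulative spending £3,630 + £1,119.20 = £4,749.20 stays under the £11,800 maximum.
The insurer covers the remainder: £1,562 − £1,119.20 = £442.80.

£442.80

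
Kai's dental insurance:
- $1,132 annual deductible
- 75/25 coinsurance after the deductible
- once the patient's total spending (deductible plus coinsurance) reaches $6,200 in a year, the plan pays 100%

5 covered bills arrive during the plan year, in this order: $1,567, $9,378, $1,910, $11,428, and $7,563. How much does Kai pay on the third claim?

Claim 1 — $1,567: $1,132 finishes the deductible; $435 goes to coinsurance; patient's 25% is $108.75. Patient owes $1,240.75 (running OOP $1,240.75).
Claim 2 — $9,378: deductible met; 25% of $9,378 = $2,344.50. Cost to patient: $2,344.50. OOP to date $3,585.25.
Claim 3 — $1,910: deductible met; 25% of $1,910 = $477.50. Cost to patient: $477.50. OOP to date $4,062.75.

$477.50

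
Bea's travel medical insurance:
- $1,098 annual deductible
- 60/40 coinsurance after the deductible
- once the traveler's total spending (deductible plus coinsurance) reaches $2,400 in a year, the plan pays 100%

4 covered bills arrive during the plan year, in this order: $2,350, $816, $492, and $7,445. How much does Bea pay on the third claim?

#1 ($2,350): $1,098 to deductible, leaving $1,252; coinsurance $1,252 × 40% = $500.80. Traveler owes $1,598.80 (running OOP $1,598.80).
#2 ($816): deductible already satisfied, so traveler's share is 40% × $816 = $326.40. Traveler owes $326.40 (running OOP $1,925.20).
#3 ($492): deductible already satisfied, so traveler's share is 40% × $492 = $196.80. Traveler pays $196.80; OOP now $2,122.

$196.80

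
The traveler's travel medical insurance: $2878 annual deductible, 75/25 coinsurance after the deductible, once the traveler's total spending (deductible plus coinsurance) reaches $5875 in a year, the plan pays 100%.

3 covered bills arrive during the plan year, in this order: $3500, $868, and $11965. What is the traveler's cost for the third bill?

$2624.50

#1 ($3500): deductible takes $2878, $622 remains; coinsurance $622 × 25% = $155.50. Traveler owes $3033.50 (running OOP $3033.50).
#2 ($868): deductible already satisfied, so traveler's share is 25% × $868 = $217. Traveler pays $217; OOP now $3250.50.
#3 ($11965): deductible already satisfied, so traveler's share is 25% × $11965 = $2991.25. OOP would hit $6241.75 > $5875, so the cap limits the traveler to $5875 − $3250.50 = $2624.50.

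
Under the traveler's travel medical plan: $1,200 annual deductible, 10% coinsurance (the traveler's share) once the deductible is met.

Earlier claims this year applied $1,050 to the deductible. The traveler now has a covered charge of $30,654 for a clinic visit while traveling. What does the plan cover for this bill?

$27,453.60

Deductible still to meet: $1,200 − $1,050 = $150.
The remaining $30,504 (= $30,654 − $150) moves to coinsurance.
10% of $30,504 = $3,050.40 falls to the traveler.
That puts the traveler's cost at $150 + $3,050.40 = $3,200.40.
Insurer pays the balance: $30,654 − $3,200.40 = $27,453.60.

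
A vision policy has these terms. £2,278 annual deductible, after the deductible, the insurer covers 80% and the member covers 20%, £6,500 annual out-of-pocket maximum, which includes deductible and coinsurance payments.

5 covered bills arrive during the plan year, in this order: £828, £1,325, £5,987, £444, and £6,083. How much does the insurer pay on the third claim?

£4,689.60

Claim 1 — £828: entire amount goes to the deductible. Member owes £828 (running OOP £828). Insurer: £828 − £828 = £0.
Claim 2 — £1,325: fully absorbed by the deductible. Cost to member: £1,325. OOP to date £2,153. Insurer: £1,325 − £1,325 = £0.
Claim 3 — £5,987: deductible takes £125, £5,862 remains; coinsurance £5,862 × 20% = £1,172.40. Member owes £1,297.40 (running OOP £3,450.40). Plan pays £5,987 − £1,297.40 = £4,689.60.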